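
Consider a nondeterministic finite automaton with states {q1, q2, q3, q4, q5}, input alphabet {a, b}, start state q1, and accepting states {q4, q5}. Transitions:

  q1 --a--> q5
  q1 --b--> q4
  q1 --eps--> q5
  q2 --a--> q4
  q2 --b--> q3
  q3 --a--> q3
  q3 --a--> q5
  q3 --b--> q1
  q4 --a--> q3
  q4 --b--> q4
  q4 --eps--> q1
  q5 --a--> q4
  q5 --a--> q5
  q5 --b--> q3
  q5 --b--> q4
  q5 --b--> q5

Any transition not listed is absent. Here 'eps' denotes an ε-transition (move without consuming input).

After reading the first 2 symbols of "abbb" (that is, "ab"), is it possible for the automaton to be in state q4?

Start: ε-closure({q1}) = {q1, q5}.
Read 'a': {q1, q5} → {q1, q4, q5}.
Read 'b': {q1, q4, q5} → {q1, q3, q4, q5}.
State q4 is in {q1, q3, q4, q5}.

Yes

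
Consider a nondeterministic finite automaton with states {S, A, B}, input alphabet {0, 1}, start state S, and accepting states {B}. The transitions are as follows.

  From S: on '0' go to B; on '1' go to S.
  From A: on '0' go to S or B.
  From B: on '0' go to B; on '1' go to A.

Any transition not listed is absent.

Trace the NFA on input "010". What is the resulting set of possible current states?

Start in {S}.
Read '0': {S} → {B}.
Read '1': {B} → {A}.
Read '0': {A} → {S, B}.

{S, B}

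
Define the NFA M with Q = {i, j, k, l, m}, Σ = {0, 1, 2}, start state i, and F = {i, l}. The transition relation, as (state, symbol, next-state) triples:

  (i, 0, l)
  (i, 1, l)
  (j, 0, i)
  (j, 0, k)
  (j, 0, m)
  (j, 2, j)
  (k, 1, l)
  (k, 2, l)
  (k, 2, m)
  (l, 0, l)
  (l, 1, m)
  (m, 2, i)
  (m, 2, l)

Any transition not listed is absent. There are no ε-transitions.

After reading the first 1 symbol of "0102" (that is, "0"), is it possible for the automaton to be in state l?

Yes

Start in {i}.
Read '0': {i} → {l}.
State l is in {l}.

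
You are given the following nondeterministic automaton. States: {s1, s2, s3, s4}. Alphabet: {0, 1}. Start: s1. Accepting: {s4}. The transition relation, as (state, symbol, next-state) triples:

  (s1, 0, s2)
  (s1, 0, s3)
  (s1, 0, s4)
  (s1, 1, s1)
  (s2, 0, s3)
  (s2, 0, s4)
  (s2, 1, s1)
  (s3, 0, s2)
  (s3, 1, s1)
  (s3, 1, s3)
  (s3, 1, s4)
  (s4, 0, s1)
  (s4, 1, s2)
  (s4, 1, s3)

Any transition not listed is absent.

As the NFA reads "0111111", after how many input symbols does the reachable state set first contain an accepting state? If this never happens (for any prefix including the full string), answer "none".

1

Start in {s1}.
Read '0': s1→{s2, s3, s4}; now {s2, s3, s4}.
None of the earlier sets intersect F, but {s2, s3, s4} does.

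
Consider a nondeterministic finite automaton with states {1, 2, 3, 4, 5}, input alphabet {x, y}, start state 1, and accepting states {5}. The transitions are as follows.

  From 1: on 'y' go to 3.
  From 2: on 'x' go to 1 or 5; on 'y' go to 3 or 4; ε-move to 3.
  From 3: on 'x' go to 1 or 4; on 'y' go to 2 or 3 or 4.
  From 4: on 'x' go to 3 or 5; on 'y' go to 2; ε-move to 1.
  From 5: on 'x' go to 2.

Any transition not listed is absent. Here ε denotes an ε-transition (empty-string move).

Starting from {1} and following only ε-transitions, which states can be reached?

{1}

Begin with {1}.
No ε-moves leave this set, so the closure equals the set itself.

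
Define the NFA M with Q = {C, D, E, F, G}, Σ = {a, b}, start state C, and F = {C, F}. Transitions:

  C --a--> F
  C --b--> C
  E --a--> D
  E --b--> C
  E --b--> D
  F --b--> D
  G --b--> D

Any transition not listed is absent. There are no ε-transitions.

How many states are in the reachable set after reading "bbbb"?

1

Start in {C}.
Read 'b': C→{C}; now {C}.
Read 'b': C→{C}; now {C}.
Read 'b': C→{C}; now {C}.
Read 'b': C→{C}; now {C}.
That set has 1 state.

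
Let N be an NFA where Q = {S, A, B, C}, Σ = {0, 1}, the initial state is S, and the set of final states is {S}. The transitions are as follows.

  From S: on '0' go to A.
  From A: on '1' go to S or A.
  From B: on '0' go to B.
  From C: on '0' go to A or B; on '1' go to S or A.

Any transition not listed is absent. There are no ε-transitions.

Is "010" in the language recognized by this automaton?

No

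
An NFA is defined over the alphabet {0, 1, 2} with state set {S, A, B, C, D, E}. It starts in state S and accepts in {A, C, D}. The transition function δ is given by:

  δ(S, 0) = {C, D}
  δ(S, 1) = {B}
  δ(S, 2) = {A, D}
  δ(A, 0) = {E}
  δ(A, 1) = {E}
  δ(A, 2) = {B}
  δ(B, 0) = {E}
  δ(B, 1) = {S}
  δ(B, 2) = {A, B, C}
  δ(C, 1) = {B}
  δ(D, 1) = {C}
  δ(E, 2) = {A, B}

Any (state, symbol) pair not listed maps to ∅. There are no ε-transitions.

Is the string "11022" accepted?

No

Start in {S}.
Read '1': {S} → {B}.
Read '1': {B} → {S}.
Read '0': {S} → {C, D}.
Read '2': {C, D} → ∅.
The set is empty and remains empty for the remaining 1 symbol.
The final set ∅ contains no accepting state.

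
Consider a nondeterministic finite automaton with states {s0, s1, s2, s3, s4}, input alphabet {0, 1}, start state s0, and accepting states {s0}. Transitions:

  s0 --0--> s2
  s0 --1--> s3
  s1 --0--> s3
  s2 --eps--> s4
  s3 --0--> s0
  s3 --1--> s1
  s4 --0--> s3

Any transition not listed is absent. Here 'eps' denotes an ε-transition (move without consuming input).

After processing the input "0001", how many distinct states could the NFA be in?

1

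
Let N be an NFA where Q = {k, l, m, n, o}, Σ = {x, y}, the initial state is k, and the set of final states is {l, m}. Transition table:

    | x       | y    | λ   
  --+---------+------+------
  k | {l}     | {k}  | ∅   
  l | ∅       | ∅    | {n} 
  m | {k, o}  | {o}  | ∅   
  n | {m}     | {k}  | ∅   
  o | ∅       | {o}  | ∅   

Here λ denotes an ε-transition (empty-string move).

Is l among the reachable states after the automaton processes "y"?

Start in {k}.
Read 'y': {k} → {k}.
State l is not in {k}.

No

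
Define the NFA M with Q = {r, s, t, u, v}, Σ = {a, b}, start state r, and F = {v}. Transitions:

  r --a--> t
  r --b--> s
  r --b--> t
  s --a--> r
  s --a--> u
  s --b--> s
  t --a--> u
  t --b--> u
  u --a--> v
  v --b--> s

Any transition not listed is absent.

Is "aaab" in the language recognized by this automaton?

No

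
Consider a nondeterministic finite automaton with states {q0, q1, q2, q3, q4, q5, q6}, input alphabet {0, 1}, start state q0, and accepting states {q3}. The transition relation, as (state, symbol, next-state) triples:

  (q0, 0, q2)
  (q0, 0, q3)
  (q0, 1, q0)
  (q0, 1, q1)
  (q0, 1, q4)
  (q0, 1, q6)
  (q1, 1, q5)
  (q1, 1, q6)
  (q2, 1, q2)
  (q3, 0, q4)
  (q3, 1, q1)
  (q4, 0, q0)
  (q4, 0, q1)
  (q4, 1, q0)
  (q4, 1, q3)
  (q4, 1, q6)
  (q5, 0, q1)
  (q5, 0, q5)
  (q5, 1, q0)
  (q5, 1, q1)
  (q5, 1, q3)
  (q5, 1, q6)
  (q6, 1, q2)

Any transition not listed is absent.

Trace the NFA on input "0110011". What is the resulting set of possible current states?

Start in {q0}.
Read '0': {q0} → {q2, q3}.
Read '1': {q2, q3} → {q1, q2}.
Read '1': {q1, q2} → {q2, q5, q6}.
Read '0': {q2, q5, q6} → {q1, q5}.
Read '0': {q1, q5} → {q1, q5}.
Read '1': {q1, q5} → {q0, q1, q3, q5, q6}.
Read '1': {q0, q1, q3, q5, q6} → {q0, q1, q2, q3, q4, q5, q6}.

{q0, q1, q2, q3, q4, q5, q6}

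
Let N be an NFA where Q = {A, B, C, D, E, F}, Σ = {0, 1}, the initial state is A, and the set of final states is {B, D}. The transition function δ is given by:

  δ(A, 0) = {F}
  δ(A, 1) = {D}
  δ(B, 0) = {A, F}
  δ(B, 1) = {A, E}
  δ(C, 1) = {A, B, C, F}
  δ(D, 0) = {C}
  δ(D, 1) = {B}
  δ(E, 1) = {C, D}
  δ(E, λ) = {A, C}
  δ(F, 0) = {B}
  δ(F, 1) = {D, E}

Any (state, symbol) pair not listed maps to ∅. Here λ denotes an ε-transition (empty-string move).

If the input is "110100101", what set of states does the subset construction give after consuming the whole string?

Start in {A}.
Read '1': {A} → {D}.
Read '1': {D} → {B}.
Read '0': {B} → {A, F}.
Read '1': {A, F} → {A, C, D, E}.
Read '0': {A, C, D, E} → {C, F}.
Read '0': {C, F} → {B}.
Read '1': {B} → {A, C, E}.
Read '0': {A, C, E} → {F}.
Read '1': {F} → {A, C, D, E}.

{A, C, D, E}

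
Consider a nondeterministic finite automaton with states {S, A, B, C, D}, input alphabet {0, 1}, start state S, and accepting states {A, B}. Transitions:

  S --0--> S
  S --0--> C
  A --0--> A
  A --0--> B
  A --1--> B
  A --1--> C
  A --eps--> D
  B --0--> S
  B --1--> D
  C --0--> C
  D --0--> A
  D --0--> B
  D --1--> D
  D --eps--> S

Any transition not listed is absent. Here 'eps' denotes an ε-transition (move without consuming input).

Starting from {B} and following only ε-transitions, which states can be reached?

{B}

Begin with {B}.
No ε-moves leave this set, so the closure equals the set itself.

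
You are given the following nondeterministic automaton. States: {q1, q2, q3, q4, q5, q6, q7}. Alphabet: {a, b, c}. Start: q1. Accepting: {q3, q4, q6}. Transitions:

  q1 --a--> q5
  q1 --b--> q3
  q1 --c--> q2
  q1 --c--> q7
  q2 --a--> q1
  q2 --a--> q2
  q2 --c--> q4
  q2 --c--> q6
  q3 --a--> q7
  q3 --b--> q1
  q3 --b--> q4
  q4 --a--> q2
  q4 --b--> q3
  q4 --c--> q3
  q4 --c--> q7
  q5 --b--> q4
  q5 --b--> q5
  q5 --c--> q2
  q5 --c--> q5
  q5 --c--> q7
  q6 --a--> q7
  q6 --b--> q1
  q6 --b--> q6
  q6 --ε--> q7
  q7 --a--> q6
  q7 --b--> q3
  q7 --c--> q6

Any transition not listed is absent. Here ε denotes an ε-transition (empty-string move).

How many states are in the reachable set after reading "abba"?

Start in {q1}.
Read 'a': {q1} → {q5}.
Read 'b': {q5} → {q4, q5}.
Read 'b': {q4, q5} → {q3, q4, q5}.
Read 'a': {q3, q4, q5} → {q2, q7}.
That set has 2 states.

2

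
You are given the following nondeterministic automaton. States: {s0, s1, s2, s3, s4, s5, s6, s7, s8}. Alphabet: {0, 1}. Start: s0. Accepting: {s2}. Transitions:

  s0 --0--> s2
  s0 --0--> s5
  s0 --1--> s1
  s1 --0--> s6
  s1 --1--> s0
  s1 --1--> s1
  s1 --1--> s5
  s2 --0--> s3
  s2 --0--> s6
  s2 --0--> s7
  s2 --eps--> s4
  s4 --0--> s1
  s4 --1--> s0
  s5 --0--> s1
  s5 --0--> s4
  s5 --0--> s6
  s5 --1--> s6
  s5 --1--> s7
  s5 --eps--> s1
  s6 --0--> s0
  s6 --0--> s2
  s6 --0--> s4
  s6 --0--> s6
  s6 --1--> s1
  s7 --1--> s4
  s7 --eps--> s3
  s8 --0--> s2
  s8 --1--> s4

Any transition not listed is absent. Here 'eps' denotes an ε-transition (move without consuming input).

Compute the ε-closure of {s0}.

Begin with {s0}.
No ε-moves leave this set, so the closure equals the set itself.

{s0}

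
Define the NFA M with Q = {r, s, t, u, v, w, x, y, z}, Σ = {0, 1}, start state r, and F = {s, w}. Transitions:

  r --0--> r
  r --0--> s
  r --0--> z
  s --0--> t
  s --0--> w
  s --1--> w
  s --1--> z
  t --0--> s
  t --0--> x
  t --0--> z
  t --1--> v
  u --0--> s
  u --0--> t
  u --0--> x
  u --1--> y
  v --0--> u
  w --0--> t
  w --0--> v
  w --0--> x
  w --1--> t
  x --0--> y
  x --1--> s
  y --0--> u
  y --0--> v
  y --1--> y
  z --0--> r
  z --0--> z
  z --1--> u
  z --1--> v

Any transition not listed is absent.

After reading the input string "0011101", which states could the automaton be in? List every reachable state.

{y}

Start in {r}.
Read '0': r→{r, s, z}; now {r, s, z}.
Read '0': r→{r, s, z}, s→{t, w}, z→{r, z}; now {r, s, t, w, z}.
Read '1': r→∅, s→{w, z}, t→{v}, w→{t}, z→{u, v}; now {t, u, v, w, z}.
Read '1': t→{v}, u→{y}, v→∅, w→{t}, z→{u, v}; now {t, u, v, y}.
Read '1': t→{v}, u→{y}, v→∅, y→{y}; now {v, y}.
Read '0': v→{u}, y→{u, v}; now {u, v}.
Read '1': u→{y}, v→∅; now {y}.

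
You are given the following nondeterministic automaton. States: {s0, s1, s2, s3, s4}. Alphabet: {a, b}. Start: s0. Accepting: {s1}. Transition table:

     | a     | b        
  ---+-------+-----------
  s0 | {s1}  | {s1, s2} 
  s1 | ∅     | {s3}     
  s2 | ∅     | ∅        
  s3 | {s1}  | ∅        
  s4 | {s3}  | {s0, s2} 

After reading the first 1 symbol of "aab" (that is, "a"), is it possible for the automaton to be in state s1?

Yes

Start in {s0}.
Read 'a': {s0} → {s1}.
State s1 is in {s1}.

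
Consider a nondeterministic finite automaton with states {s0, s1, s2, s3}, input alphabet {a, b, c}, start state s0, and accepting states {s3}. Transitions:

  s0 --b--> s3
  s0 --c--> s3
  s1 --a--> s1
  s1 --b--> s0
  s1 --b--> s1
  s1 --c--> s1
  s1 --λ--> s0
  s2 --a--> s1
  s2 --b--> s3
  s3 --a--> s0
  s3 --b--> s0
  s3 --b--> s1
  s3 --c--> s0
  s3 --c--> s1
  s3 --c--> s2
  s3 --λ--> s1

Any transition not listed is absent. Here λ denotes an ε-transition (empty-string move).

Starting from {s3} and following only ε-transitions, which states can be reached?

{s0, s1, s3}

Begin with {s3}.
ε-move s3 → s1; add s1.
ε-move s1 → s0; add s0.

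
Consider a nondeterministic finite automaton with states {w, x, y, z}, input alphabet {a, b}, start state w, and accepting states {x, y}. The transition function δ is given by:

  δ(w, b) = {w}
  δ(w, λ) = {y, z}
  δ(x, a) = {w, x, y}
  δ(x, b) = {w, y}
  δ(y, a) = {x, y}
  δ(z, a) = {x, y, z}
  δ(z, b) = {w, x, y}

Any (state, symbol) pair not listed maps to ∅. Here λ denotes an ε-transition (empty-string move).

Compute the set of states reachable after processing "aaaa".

{w, x, y, z}

Start: ε-closure({w}) = {w, y, z}.
Read 'a': {w, y, z} → {x, y, z}.
Read 'a': {x, y, z} → {w, x, y, z}.
Read 'a': {w, x, y, z} → {w, x, y, z}.
Read 'a': {w, x, y, z} → {w, x, y, z}.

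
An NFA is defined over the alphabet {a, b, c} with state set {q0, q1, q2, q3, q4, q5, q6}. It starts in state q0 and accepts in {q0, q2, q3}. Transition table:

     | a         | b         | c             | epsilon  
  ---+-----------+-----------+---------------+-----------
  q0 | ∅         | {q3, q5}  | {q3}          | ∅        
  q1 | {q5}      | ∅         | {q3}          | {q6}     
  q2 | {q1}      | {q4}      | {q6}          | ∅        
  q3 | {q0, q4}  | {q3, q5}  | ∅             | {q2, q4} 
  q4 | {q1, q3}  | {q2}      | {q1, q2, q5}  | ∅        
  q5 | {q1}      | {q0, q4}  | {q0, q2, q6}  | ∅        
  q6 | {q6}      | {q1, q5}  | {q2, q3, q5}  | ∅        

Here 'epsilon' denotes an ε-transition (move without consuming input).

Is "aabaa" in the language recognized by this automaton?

Start in {q0}.
Read 'a': q0→∅; now ∅.
The set is empty and remains empty for the remaining 4 symbols.
The final set ∅ contains no accepting state.

No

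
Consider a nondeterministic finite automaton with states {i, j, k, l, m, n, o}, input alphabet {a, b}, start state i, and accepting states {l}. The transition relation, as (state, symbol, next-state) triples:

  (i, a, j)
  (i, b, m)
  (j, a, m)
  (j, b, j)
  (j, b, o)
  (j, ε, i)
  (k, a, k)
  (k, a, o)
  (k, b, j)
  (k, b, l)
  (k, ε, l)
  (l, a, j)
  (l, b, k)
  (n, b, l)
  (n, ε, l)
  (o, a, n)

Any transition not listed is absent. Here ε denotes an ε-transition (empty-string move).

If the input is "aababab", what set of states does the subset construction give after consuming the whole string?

{i, j, k, l, m, o}

Start in {i}.
Read 'a': i→{j}; union {j}; ε-closure = {i, j}.
Read 'a': i→{j}, j→{m}; union {j, m}; ε-closure = {i, j, m}.
Read 'b': i→{m}, j→{j, o}, m→∅; union {j, m, o}; ε-closure = {i, j, m, o}.
Read 'a': i→{j}, j→{m}, m→∅, o→{n}; union {j, m, n}; ε-closure = {i, j, l, m, n}.
Read 'b': i→{m}, j→{j, o}, l→{k}, m→∅, n→{l}; union {j, k, l, m, o}; ε-closure = {i, j, k, l, m, o}.
Read 'a': i→{j}, j→{m}, k→{k, o}, l→{j}, m→∅, o→{n}; union {j, k, m, n, o}; ε-closure = {i, j, k, l, m, n, o}.
Read 'b': i→{m}, j→{j, o}, k→{j, l}, l→{k}, m→∅, n→{l}, o→∅; union {j, k, l, m, o}; ε-closure = {i, j, k, l, m, o}.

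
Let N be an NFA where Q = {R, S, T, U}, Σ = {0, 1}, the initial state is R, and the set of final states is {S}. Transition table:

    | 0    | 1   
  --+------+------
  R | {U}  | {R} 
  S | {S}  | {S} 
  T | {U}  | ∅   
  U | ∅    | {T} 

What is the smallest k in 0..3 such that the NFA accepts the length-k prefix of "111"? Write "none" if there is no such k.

none

Start in {R}.
Read '1': {R} → {R}.
Read '1': {R} → {R}.
Read '1': {R} → {R}.
No reachable set along the way intersects F.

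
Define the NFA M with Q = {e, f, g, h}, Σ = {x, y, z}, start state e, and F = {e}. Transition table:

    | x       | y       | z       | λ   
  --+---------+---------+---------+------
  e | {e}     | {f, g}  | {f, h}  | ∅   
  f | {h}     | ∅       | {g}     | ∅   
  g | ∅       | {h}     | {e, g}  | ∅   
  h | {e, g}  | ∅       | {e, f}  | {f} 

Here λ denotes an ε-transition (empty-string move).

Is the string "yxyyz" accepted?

No

Start in {e}.
Read 'y': {e} → {f, g}.
Read 'x': {f, g} → {f, h}.
Read 'y': {f, h} → ∅.
The set is empty and remains empty for the remaining 2 symbols.
The final set ∅ contains no accepting state.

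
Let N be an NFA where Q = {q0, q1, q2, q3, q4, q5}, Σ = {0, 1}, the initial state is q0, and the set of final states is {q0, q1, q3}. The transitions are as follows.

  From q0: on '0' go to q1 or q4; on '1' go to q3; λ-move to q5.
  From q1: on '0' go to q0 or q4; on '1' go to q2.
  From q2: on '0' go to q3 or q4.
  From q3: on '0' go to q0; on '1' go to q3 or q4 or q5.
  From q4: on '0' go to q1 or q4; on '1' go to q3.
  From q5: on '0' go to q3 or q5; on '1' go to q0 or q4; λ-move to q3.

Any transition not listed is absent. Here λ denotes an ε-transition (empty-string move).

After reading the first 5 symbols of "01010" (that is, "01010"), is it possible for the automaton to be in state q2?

No

Start: ε-closure({q0}) = {q0, q3, q5}.
Read '0': {q0, q3, q5} → {q0, q1, q3, q4, q5}.
Read '1': {q0, q1, q3, q4, q5} → {q0, q2, q3, q4, q5}.
Read '0': {q0, q2, q3, q4, q5} → {q0, q1, q3, q4, q5}.
Read '1': {q0, q1, q3, q4, q5} → {q0, q2, q3, q4, q5}.
Read '0': {q0, q2, q3, q4, q5} → {q0, q1, q3, q4, q5}.
State q2 is not in {q0, q1, q3, q4, q5}.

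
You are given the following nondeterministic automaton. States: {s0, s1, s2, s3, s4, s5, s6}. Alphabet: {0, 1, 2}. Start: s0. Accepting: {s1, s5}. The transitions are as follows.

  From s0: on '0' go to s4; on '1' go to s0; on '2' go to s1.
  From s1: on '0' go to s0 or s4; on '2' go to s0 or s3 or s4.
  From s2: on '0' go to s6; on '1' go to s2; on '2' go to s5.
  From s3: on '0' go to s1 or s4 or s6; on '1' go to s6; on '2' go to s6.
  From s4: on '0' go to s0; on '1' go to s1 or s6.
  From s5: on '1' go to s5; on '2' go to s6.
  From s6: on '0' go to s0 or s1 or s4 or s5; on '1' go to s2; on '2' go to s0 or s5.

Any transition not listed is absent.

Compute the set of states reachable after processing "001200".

Start in {s0}.
Read '0': s0→{s4}; now {s4}.
Read '0': s4→{s0}; now {s0}.
Read '1': s0→{s0}; now {s0}.
Read '2': s0→{s1}; now {s1}.
Read '0': s1→{s0, s4}; now {s0, s4}.
Read '0': s0→{s4}, s4→{s0}; now {s0, s4}.

{s0, s4}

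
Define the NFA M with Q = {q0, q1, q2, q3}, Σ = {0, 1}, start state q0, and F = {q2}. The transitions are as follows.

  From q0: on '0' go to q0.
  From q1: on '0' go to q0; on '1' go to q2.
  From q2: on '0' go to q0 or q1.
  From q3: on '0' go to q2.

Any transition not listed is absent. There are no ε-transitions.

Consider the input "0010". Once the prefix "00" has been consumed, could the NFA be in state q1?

Start in {q0}.
Read '0': q0→{q0}; now {q0}.
Read '0': q0→{q0}; now {q0}.
State q1 is not in {q0}.

No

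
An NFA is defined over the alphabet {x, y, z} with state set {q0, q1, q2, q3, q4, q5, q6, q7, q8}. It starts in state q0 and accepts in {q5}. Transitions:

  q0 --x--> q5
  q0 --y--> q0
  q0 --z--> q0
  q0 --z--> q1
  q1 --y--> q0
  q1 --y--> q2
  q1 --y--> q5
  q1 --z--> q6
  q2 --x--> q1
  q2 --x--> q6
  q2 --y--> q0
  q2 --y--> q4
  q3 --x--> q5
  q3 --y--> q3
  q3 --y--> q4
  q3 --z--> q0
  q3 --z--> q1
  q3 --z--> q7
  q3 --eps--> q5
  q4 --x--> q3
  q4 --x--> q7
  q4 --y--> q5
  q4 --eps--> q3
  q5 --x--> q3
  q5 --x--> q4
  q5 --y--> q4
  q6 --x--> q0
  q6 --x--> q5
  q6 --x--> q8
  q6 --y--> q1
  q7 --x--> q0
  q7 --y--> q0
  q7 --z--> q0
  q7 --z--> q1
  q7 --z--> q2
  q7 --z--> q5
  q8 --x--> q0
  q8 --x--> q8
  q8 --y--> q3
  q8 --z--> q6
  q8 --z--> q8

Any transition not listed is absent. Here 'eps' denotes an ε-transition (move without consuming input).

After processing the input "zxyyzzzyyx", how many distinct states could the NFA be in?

Start in {q0}.
Read 'z': q0→{q0, q1}; now {q0, q1}.
Read 'x': q0→{q5}, q1→∅; now {q5}.
Read 'y': q5→{q4}; union {q4}; ε-closure = {q3, q4, q5}.
Read 'y': q3→{q3, q4}, q4→{q5}, q5→{q4}; now {q3, q4, q5}.
Read 'z': q3→{q0, q1, q7}, q4→∅, q5→∅; now {q0, q1, q7}.
Read 'z': q0→{q0, q1}, q1→{q6}, q7→{q0, q1, q2, q5}; now {q0, q1, q2, q5, q6}.
Read 'z': q0→{q0, q1}, q1→{q6}, q2→∅, q5→∅, q6→∅; now {q0, q1, q6}.
Read 'y': q0→{q0}, q1→{q0, q2, q5}, q6→{q1}; now {q0, q1, q2, q5}.
Read 'y': q0→{q0}, q1→{q0, q2, q5}, q2→{q0, q4}, q5→{q4}; union {q0, q2, q4, q5}; ε-closure = {q0, q2, q3, q4, q5}.
Read 'x': q0→{q5}, q2→{q1, q6}, q3→{q5}, q4→{q3, q7}, q5→{q3, q4}; now {q1, q3, q4, q5, q6, q7}.
That set has 6 states.

6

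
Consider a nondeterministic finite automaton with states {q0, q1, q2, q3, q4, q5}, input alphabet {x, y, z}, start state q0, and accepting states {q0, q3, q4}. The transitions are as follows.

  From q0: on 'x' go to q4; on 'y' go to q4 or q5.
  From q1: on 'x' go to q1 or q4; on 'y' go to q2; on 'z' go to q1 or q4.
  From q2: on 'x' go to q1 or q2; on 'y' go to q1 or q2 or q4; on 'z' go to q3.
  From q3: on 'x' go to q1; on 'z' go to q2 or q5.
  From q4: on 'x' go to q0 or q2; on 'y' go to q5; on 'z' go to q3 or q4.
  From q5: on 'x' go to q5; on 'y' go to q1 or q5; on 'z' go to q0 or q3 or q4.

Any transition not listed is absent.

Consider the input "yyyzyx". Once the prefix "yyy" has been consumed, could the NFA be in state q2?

Start in {q0}.
Read 'y': {q0} → {q4, q5}.
Read 'y': {q4, q5} → {q1, q5}.
Read 'y': {q1, q5} → {q1, q2, q5}.
State q2 is in {q1, q2, q5}.

Yes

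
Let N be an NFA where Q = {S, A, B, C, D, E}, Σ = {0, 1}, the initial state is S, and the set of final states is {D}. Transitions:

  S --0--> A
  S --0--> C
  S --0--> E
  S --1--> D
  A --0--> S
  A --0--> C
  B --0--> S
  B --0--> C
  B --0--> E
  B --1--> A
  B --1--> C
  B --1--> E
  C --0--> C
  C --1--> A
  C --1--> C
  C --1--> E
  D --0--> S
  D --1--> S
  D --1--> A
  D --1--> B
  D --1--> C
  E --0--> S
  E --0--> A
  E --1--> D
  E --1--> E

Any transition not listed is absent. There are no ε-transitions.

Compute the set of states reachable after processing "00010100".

{S, A, C, E}

Start in {S}.
Read '0': {S} → {A, C, E}.
Read '0': {A, C, E} → {S, A, C}.
Read '0': {S, A, C} → {S, A, C, E}.
Read '1': {S, A, C, E} → {A, C, D, E}.
Read '0': {A, C, D, E} → {S, A, C}.
Read '1': {S, A, C} → {A, C, D, E}.
Read '0': {A, C, D, E} → {S, A, C}.
Read '0': {S, A, C} → {S, A, C, E}.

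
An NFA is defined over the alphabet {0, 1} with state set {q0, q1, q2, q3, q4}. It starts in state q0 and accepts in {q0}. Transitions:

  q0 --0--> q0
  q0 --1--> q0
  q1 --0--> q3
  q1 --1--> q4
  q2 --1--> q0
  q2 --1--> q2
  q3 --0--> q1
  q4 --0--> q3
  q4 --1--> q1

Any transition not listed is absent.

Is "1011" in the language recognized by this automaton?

Yes

Start in {q0}.
Read '1': q0→{q0}; now {q0}.
Read '0': q0→{q0}; now {q0}.
Read '1': q0→{q0}; now {q0}.
Read '1': q0→{q0}; now {q0}.
The final set {q0} contains the accepting state q0.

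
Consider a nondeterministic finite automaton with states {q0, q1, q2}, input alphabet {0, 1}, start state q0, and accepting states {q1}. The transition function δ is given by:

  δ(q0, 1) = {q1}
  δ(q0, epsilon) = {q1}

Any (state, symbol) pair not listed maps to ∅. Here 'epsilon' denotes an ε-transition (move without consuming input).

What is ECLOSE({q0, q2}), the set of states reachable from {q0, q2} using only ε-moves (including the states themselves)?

Begin with {q0, q2}.
ε-move q0 → q1; add q1.

{q0, q1, q2}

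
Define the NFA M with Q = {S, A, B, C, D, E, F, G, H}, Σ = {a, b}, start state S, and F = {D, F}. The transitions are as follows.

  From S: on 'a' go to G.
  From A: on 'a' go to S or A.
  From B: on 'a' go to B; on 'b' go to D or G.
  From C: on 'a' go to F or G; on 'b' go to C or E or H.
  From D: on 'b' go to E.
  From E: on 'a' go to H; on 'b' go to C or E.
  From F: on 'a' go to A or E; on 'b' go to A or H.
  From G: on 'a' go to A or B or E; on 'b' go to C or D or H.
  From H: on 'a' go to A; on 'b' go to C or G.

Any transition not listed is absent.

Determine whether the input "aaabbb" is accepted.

No

Start in {S}.
Read 'a': {S} → {G}.
Read 'a': {G} → {A, B, E}.
Read 'a': {A, B, E} → {S, A, B, H}.
Read 'b': {S, A, B, H} → {C, D, G}.
Read 'b': {C, D, G} → {C, D, E, H}.
Read 'b': {C, D, E, H} → {C, E, G, H}.
The final set {C, E, G, H} contains no accepting state.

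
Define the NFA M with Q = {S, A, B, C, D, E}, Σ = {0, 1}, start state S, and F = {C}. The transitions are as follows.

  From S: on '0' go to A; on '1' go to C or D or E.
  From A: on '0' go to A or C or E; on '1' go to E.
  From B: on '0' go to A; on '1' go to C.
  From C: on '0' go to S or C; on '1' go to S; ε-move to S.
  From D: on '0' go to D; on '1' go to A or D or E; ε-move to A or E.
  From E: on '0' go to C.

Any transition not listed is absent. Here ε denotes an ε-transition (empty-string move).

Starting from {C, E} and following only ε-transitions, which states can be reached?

{S, C, E}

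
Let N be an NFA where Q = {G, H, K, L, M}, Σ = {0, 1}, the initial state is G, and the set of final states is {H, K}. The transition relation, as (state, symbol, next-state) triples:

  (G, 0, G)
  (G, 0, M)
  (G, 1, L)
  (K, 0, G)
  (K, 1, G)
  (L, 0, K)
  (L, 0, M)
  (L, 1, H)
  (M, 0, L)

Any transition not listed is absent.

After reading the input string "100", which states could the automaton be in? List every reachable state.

{G, L}

Start in {G}.
Read '1': G→{L}; now {L}.
Read '0': L→{K, M}; now {K, M}.
Read '0': K→{G}, M→{L}; now {G, L}.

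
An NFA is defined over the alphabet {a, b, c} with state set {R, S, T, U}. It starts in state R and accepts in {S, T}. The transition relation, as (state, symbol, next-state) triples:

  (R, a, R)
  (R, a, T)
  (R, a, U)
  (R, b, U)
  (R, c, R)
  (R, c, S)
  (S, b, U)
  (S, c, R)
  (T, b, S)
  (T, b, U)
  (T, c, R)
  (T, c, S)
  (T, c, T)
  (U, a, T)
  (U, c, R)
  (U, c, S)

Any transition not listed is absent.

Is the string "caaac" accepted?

Yes

Start in {R}.
Read 'c': R→{R, S}; now {R, S}.
Read 'a': R→{R, T, U}, S→∅; now {R, T, U}.
Read 'a': R→{R, T, U}, T→∅, U→{T}; now {R, T, U}.
Read 'a': R→{R, T, U}, T→∅, U→{T}; now {R, T, U}.
Read 'c': R→{R, S}, T→{R, S, T}, U→{R, S}; now {R, S, T}.
The final set {R, S, T} contains the accepting states S, T.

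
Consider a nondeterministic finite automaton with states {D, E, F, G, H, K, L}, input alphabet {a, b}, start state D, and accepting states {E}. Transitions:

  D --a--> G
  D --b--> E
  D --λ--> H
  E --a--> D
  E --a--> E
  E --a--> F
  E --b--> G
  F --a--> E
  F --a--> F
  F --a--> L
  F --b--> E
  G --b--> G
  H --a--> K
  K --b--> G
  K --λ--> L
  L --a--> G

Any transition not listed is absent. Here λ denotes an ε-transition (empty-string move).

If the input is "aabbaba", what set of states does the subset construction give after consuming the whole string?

Start: ε-closure({D}) = {D, H}.
Read 'a': {D, H} → {G, K, L}.
Read 'a': {G, K, L} → {G}.
Read 'b': {G} → {G}.
Read 'b': {G} → {G}.
Read 'a': {G} → ∅.
The set is empty and remains empty for the remaining 2 symbols.

∅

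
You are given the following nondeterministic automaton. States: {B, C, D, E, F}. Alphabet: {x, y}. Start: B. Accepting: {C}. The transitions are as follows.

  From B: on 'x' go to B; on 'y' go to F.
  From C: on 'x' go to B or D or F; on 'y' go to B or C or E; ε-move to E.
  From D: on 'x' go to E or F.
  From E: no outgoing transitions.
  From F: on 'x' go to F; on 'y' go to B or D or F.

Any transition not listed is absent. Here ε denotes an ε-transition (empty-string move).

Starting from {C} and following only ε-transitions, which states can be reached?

{C, E}

Begin with {C}.
ε-move C → E; add E.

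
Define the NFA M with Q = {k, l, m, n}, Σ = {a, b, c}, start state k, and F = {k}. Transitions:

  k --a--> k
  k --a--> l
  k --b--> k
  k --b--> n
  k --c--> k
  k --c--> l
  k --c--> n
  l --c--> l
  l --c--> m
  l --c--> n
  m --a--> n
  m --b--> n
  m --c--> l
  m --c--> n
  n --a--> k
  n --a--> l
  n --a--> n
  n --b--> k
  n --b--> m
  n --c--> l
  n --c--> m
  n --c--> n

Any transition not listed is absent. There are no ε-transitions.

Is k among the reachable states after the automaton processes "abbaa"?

Yes

Start in {k}.
Read 'a': {k} → {k, l}.
Read 'b': {k, l} → {k, n}.
Read 'b': {k, n} → {k, m, n}.
Read 'a': {k, m, n} → {k, l, n}.
Read 'a': {k, l, n} → {k, l, n}.
State k is in {k, l, n}.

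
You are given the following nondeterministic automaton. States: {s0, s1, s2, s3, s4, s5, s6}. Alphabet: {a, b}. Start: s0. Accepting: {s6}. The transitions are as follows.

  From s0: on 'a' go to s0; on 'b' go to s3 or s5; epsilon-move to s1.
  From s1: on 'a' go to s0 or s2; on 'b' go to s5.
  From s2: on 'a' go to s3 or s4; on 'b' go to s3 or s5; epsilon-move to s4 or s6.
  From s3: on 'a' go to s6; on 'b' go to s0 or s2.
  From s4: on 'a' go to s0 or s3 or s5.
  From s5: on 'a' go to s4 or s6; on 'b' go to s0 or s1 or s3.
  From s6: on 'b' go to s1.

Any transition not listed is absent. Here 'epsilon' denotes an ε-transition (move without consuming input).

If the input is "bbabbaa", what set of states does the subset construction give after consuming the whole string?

{s0, s1, s2, s3, s4, s5, s6}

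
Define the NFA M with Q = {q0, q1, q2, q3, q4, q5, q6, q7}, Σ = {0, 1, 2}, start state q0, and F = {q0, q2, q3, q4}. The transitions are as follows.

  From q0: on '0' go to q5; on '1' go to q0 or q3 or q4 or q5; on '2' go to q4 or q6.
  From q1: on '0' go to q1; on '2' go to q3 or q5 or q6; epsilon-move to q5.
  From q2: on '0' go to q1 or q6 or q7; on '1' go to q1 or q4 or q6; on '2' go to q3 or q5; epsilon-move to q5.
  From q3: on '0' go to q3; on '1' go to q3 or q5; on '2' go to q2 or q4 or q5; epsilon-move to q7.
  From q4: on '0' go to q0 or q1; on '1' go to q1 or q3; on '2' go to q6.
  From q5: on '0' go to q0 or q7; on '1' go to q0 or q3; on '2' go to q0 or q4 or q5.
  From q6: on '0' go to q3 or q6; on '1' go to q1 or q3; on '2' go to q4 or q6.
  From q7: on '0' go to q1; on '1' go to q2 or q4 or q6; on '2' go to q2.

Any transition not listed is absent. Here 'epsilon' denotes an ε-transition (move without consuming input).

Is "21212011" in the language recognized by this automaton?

Yes

Start in {q0}.
Read '2': q0→{q4, q6}; now {q4, q6}.
Read '1': q4→{q1, q3}, q6→{q1, q3}; union {q1, q3}; ε-closure = {q1, q3, q5, q7}.
Read '2': q1→{q3, q5, q6}, q3→{q2, q4, q5}, q5→{q0, q4, q5}, q7→{q2}; union {q0, q2, q3, q4, q5, q6}; ε-closure = {q0, q2, q3, q4, q5, q6, q7}.
Read '1': q0→{q0, q3, q4, q5}, q2→{q1, q4, q6}, q3→{q3, q5}, q4→{q1, q3}, q5→{q0, q3}, q6→{q1, q3}, q7→{q2, q4, q6}; union {q0, q1, q2, q3, q4, q5, q6}; ε-closure = {q0, q1, q2, q3, q4, q5, q6, q7}.
Read '2': q0→{q4, q6}, q1→{q3, q5, q6}, q2→{q3, q5}, q3→{q2, q4, q5}, q4→{q6}, q5→{q0, q4, q5}, q6→{q4, q6}, q7→{q2}; union {q0, q2, q3, q4, q5, q6}; ε-closure = {q0, q2, q3, q4, q5, q6, q7}.
Read '0': q0→{q5}, q2→{q1, q6, q7}, q3→{q3}, q4→{q0, q1}, q5→{q0, q7}, q6→{q3, q6}, q7→{q1}; now {q0, q1, q3, q5, q6, q7}.
Read '1': q0→{q0, q3, q4, q5}, q1→∅, q3→{q3, q5}, q5→{q0, q3}, q6→{q1, q3}, q7→{q2, q4, q6}; union {q0, q1, q2, q3, q4, q5, q6}; ε-closure = {q0, q1, q2, q3, q4, q5, q6, q7}.
Read '1': q0→{q0, q3, q4, q5}, q1→∅, q2→{q1, q4, q6}, q3→{q3, q5}, q4→{q1, q3}, q5→{q0, q3}, q6→{q1, q3}, q7→{q2, q4, q6}; union {q0, q1, q2, q3, q4, q5, q6}; ε-closure = {q0, q1, q2, q3, q4, q5, q6, q7}.
The final set {q0, q1, q2, q3, q4, q5, q6, q7} contains the accepting states q0, q2, q3, q4.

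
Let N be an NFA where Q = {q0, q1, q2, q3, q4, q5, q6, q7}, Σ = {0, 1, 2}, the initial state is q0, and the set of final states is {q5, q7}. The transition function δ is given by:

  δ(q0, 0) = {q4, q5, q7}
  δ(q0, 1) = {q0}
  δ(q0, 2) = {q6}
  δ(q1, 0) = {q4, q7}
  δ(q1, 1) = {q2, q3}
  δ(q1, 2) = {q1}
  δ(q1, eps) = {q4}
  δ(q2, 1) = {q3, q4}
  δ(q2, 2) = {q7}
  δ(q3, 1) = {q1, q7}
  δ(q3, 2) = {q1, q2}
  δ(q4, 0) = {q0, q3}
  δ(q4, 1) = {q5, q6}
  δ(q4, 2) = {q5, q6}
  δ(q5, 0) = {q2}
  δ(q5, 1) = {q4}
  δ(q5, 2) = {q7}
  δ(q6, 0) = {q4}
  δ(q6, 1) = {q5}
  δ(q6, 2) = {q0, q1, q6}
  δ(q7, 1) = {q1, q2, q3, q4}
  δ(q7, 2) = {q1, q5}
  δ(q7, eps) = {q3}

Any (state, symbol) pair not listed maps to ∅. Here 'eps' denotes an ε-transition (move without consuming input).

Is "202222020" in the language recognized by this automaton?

Yes

Start in {q0}.
Read '2': {q0} → {q6}.
Read '0': {q6} → {q4}.
Read '2': {q4} → {q5, q6}.
Read '2': {q5, q6} → {q0, q1, q3, q4, q6, q7}.
Read '2': {q0, q1, q3, q4, q6, q7} → {q0, q1, q2, q4, q5, q6}.
Read '2': {q0, q1, q2, q4, q5, q6} → {q0, q1, q3, q4, q5, q6, q7}.
Read '0': {q0, q1, q3, q4, q5, q6, q7} → {q0, q2, q3, q4, q5, q7}.
Read '2': {q0, q2, q3, q4, q5, q7} → {q1, q2, q3, q4, q5, q6, q7}.
Read '0': {q1, q2, q3, q4, q5, q6, q7} → {q0, q2, q3, q4, q7}.
The final set {q0, q2, q3, q4, q7} contains the accepting state q7.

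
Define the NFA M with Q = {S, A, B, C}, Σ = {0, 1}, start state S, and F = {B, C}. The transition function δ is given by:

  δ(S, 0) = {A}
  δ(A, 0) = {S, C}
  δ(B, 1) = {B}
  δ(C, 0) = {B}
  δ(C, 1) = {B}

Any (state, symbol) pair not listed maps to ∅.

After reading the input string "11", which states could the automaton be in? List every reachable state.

∅

Start in {S}.
Read '1': S→∅; now ∅.
The set is empty and remains empty for the remaining 1 symbol.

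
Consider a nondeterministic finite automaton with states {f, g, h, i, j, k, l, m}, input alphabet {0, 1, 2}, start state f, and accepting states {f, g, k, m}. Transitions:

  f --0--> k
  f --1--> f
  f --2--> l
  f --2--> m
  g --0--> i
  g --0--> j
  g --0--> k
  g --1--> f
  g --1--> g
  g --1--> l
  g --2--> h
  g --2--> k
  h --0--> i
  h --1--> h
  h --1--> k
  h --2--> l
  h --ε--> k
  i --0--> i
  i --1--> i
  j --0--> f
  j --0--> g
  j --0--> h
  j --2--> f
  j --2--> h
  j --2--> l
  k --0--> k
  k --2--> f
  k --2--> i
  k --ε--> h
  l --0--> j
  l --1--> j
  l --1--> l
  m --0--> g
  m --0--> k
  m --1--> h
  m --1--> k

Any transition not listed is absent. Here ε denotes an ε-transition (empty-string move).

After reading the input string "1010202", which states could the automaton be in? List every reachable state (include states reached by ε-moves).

{f, h, i, k, l}

Start in {f}.
Read '1': f→{f}; now {f}.
Read '0': f→{k}; union {k}; ε-closure = {h, k}.
Read '1': h→{h, k}, k→∅; now {h, k}.
Read '0': h→{i}, k→{k}; union {i, k}; ε-closure = {h, i, k}.
Read '2': h→{l}, i→∅, k→{f, i}; now {f, i, l}.
Read '0': f→{k}, i→{i}, l→{j}; union {i, j, k}; ε-closure = {h, i, j, k}.
Read '2': h→{l}, i→∅, j→{f, h, l}, k→{f, i}; union {f, h, i, l}; ε-closure = {f, h, i, k, l}.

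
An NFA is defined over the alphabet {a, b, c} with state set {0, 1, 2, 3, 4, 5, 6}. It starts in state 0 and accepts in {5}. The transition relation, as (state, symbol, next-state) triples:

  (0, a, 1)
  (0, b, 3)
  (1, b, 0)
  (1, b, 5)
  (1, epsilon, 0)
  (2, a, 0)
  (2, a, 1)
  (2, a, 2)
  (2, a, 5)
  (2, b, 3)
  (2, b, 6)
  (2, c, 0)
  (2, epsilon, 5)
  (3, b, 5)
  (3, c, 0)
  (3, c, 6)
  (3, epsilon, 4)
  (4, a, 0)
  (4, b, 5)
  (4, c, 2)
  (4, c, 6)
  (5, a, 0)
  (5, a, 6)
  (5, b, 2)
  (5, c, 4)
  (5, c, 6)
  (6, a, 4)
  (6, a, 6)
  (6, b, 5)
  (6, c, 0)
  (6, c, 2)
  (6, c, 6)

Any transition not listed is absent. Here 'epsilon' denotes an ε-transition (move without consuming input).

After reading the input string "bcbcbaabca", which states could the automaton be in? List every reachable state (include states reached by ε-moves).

{0, 1, 2, 4, 5, 6}

Start in {0}.
Read 'b': 0→{3}; union {3}; ε-closure = {3, 4}.
Read 'c': 3→{0, 6}, 4→{2, 6}; union {0, 2, 6}; ε-closure = {0, 2, 5, 6}.
Read 'b': 0→{3}, 2→{3, 6}, 5→{2}, 6→{5}; union {2, 3, 5, 6}; ε-closure = {2, 3, 4, 5, 6}.
Read 'c': 2→{0}, 3→{0, 6}, 4→{2, 6}, 5→{4, 6}, 6→{0, 2, 6}; union {0, 2, 4, 6}; ε-closure = {0, 2, 4, 5, 6}.
Read 'b': 0→{3}, 2→{3, 6}, 4→{5}, 5→{2}, 6→{5}; union {2, 3, 5, 6}; ε-closure = {2, 3, 4, 5, 6}.
Read 'a': 2→{0, 1, 2, 5}, 3→∅, 4→{0}, 5→{0, 6}, 6→{4, 6}; now {0, 1, 2, 4, 5, 6}.
Read 'a': 0→{1}, 1→∅, 2→{0, 1, 2, 5}, 4→{0}, 5→{0, 6}, 6→{4, 6}; now {0, 1, 2, 4, 5, 6}.
Read 'b': 0→{3}, 1→{0, 5}, 2→{3, 6}, 4→{5}, 5→{2}, 6→{5}; union {0, 2, 3, 5, 6}; ε-closure = {0, 2, 3, 4, 5, 6}.
Read 'c': 0→∅, 2→{0}, 3→{0, 6}, 4→{2, 6}, 5→{4, 6}, 6→{0, 2, 6}; union {0, 2, 4, 6}; ε-closure = {0, 2, 4, 5, 6}.
Read 'a': 0→{1}, 2→{0, 1, 2, 5}, 4→{0}, 5→{0, 6}, 6→{4, 6}; now {0, 1, 2, 4, 5, 6}.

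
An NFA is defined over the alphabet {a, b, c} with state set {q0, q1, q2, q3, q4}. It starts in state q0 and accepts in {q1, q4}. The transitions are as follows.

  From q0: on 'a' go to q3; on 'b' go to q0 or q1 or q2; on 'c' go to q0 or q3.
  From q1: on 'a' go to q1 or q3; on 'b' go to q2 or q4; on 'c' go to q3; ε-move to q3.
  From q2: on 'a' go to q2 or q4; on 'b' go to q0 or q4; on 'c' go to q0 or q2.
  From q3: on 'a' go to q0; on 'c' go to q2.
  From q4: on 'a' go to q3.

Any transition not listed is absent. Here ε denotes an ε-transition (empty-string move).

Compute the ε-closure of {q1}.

Begin with {q1}.
ε-move q1 → q3; add q3.

{q1, q3}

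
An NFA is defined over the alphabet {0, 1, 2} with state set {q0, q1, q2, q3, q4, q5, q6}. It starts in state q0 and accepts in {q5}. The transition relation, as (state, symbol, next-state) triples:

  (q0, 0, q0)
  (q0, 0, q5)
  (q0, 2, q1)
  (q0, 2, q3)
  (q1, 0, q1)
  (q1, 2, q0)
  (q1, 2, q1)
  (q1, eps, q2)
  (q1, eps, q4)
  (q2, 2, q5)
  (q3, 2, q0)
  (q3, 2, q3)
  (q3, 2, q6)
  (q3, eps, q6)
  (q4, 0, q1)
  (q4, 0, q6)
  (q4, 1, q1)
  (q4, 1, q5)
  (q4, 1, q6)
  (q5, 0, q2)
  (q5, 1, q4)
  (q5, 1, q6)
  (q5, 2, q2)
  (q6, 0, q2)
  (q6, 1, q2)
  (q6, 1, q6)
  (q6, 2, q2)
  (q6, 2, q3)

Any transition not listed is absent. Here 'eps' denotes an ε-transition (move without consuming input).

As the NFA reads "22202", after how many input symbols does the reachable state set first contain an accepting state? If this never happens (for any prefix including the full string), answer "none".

Start in {q0}.
Read '2': {q0} → {q1, q2, q3, q4, q6}.
Read '2': {q1, q2, q3, q4, q6} → {q0, q1, q2, q3, q4, q5, q6}.
None of the earlier sets intersect F, but {q0, q1, q2, q3, q4, q5, q6} does.

2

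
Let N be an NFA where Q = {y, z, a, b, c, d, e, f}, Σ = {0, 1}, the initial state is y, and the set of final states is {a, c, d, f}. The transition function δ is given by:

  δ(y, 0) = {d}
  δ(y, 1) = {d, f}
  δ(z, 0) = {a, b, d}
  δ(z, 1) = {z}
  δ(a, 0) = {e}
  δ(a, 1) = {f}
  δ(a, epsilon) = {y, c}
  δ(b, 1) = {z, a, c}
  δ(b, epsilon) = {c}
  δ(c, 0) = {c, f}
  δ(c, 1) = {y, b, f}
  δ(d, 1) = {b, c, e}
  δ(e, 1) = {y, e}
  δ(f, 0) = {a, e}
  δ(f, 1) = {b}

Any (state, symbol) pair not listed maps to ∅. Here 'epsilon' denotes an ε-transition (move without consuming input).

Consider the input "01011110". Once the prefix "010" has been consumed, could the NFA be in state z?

Start in {y}.
Read '0': y→{d}; now {d}.
Read '1': d→{b, c, e}; now {b, c, e}.
Read '0': b→∅, c→{c, f}, e→∅; now {c, f}.
State z is not in {c, f}.

No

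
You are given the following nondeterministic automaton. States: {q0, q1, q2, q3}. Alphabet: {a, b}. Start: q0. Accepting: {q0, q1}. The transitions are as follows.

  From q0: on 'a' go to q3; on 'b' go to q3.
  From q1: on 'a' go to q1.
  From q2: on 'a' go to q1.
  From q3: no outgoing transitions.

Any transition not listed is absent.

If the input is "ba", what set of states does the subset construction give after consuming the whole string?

∅

Start in {q0}.
Read 'b': {q0} → {q3}.
Read 'a': {q3} → ∅.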